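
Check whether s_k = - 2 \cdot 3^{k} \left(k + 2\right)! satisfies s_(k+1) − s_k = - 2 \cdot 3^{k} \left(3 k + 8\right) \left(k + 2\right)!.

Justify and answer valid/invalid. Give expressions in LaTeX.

s_(k+1) = -6*3**k*factorial(k + 3)
s_(k+1) − s_k = -2*3**k*(3*k + 8)*factorial(k + 2)
(s_(k+1) − s_k) − t_k = 0

Valid — Δs_k = t_k.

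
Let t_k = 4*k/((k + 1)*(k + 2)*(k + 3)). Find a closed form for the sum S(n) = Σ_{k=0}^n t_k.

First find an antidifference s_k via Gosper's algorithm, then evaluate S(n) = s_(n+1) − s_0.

S(n) = n*(n + 1)/(n**2 + 5*n + 6)

Compute t_(k+1)/t_k: get (k + 1)**2/(k*(k + 4)).
Take A(k)=k + 1, B(k)=k + 4, C(k)=k.
Need (k + 1)·f(k+1) − (k + 3)·f(k) = k.
Degrees (1,1,1) ⇒ d ≤ 2.
Coefficient equations give f(k) = k*(k - 1)/4.
Then R = B(k−1)f/C = (k - 1)*(k + 3)/4, so s_k = R(k)·t_k = k*(k - 1)/((k + 1)*(k + 2)).
Δs = 4*k/(k**3 + 6*k**2 + 11*k + 6), as required.
Telescope: S(n) = s_(n+1) − s_(0) = n*(n + 1)/(n**2 + 5*n + 6) − (0) = n*(n + 1)/(n**2 + 5*n + 6).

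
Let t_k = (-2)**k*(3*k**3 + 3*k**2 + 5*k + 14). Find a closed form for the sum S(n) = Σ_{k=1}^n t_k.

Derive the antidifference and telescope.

The ratio is 2*(-3*k**3 - 12*k**2 - 20*k - 25)/(3*k**3 + 3*k**2 + 5*k + 14).
A = -2, B = 1, C = k**3 + k**2 + 5*k/3 + 14/3.
f must satisfy (-2)·f(k+1) − (1)·f(k) = k**3 + k**2 + 5*k/3 + 14/3.
Degrees (0,0,3) ⇒ d ≤ 3.
Solve for f: f(k) = -(k**3 - k**2 + k + 4)/3 (degree 3 ≤ 3).
Get s_k = R·t_k = (-2)**k*(-k**3 + k**2 - k - 4) with R(k) = B(k−1)f(k)/C(k) = -(k**3 - k**2 + k + 4)/(3*k**3 + 3*k**2 + 5*k + 14).
Verify: (-2)**k*(3*k**3 + 3*k**2 + 5*k + 14) matches t_k.
s_(n+1) = 2*(-2)**n*(n**3 + 2*n**2 + 2*n + 5) and s_(1) = 10, so S(n) = 2*(-2)**n*n**3 + 4*(-2)**n*n**2 + 4*(-2)**n*n + 10*(-2)**n - 10.

S(n) = 2*(-2)**n*n**3 + 4*(-2)**n*n**2 + 4*(-2)**n*n + 10*(-2)**n - 10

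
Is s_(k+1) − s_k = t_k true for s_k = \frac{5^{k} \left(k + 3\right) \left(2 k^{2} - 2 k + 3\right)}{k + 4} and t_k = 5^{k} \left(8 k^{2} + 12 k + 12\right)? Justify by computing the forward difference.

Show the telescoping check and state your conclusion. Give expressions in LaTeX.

Invalid: residual \frac{5^{k} \left(- 8 k^{3} - 42 k^{2} - 62 k - 45\right)}{k^{2} + 9 k + 20} ≠ 0.

s_(k+1) = 5**(k + 1)*(k + 4)*(-2*k + 2*(k + 1)**2 + 1)/(k + 5)
s_(k+1) − s_k = 5**k*(8*k**4 + 76*k**3 + 238*k**2 + 286*k + 195)/(k**2 + 9*k + 20)
(s_(k+1) − s_k) − t_k = 5**k*(-8*k**3 - 42*k**2 - 62*k - 45)/(k**2 + 9*k + 20)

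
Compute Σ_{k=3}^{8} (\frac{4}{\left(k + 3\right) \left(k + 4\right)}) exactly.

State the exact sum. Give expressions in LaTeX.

Compute t_(k+1)/t_k: get (k + 3)/(k + 5).
So A=k + 3 and B=k + 5, with C=1.
f must satisfy (k + 3)·f(k+1) − (k + 4)·f(k) = 1.
deg f ≤ 1 (via 1,1,0).
Coefficient equations give f(k) = k/3.
Get s_k = R·t_k = 4*k/(3*(k + 3)) with R(k) = B(k−1)f(k)/C(k) = k*(k + 4)/3.
Check: Δs_k = 4/(k**2 + 7*k + 12). ✓
Sum = s_(9) − s_(3); s_(9) = 1, s_(3) = 2/3 ⇒ 1/3.

Σ = 1/3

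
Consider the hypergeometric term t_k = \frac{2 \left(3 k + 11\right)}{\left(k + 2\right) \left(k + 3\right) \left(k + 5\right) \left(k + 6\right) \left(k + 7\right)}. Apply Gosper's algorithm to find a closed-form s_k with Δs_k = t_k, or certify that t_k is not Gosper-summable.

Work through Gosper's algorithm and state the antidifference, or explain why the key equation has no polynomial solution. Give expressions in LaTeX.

s_k = \frac{k \left(k^{2} + 13 k + 52\right)}{30 \left(k^{3} + 13 k^{2} + 52 k + 60\right)}

r(k) = (k + 2)*(k + 5)*(3*k + 14)/((k + 4)*(k + 8)*(3*k + 11)) after simplifying.
Normal form (A,B,C) = (k + 2, k + 8, k**2 + 23*k/3 + 44/3).
Need (k + 2)·f(k+1) − (k + 7)·f(k) = k**2 + 23*k/3 + 44/3.
From deg A=1, deg B=1, deg C=2: d=5.
Solving with deg f ≤ 5: f(k) = k*(k + 3)*(k + 4)*(k**2 + 13*k + 52)/180.
Then R = B(k−1)f/C = k*(k + 3)*(k + 7)*(k**2 + 13*k + 52)/(60*(3*k + 11)), so s_k = R(k)·t_k = k*(k**2 + 13*k + 52)/(30*(k**3 + 13*k**2 + 52*k + 60)).
Check: Δs_k = 2*(3*k + 11)/(k**5 + 23*k**4 + 203*k**3 + 853*k**2 + 1692*k + 1260). ✓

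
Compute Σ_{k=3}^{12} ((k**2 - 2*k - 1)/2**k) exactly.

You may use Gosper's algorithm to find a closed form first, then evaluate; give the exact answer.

Σ = 9047/4096

Compute t_(k+1)/t_k: get (k**2 - 2)/(2*(k**2 - 2*k - 1)).
So A=1/2 and B=1, with C=k**2 - 2*k - 1.
Solve (1/2)·f(k+1) − (1)·f(k) = k**2 - 2*k - 1.
Bound: deg f ≤ 2.
A polynomial solution: f(k) = -2*k**2.
R(k) = B(k−1)·f(k)/C(k) = -2*k**2/(k**2 - 2*k - 1); s_k = R·t_k = -2**(1 - k)*k**2.
Δs = (k**2 - 2*k - 1)/2**k, as required.
Telescoping: Σ = s_(13) − s_(3) = -169/4096 − (-9/4) = 9047/4096.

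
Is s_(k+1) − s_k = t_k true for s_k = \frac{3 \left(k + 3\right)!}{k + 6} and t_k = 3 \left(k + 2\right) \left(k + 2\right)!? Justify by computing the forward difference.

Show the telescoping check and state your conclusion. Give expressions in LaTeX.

Invalid: residual - \frac{9 \left(k^{2} + 8 k + 11\right) \left(k + 2\right)!}{\left(k + 6\right) \left(k + 7\right)} ≠ 0.

s_(k+1) = 3*factorial(k + 4)/(k + 7)
s_(k+1) − s_k = 3*(k**2 + 9*k + 17)*factorial(k + 3)/((k + 6)*(k + 7))
(s_(k+1) − s_k) − t_k = -9*(k**2 + 8*k + 11)*factorial(k + 2)/((k + 6)*(k + 7))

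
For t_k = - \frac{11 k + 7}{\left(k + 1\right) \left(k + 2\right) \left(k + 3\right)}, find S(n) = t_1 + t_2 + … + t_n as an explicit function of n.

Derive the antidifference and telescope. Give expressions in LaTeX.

S(n) = \frac{n \left(- 10 n - 17\right)}{3 \left(n^{2} + 5 n + 6\right)}

Ratio r(k) = (k + 1)*(11*k + 18)/((k + 4)*(11*k + 7)).
So A=k + 1 and B=k + 4, with C=k + 7/11.
Solve (k + 1)·f(k+1) − (k + 3)·f(k) = k + 7/11.
d = 2 from the (1,1,1) case.
A polynomial solution: f(k) = k*(9*k + 5)/22.
R(k) = B(k−1)·f(k)/C(k) = k*(k + 3)*(9*k + 5)/(2*(11*k + 7)); s_k = R·t_k = k*(-9*k - 5)/(2*(k + 1)*(k + 2)).
Verify: (-11*k - 7)/(k**3 + 6*k**2 + 11*k + 6) matches t_k.
s_(n+1) = (-9*n**2 - 23*n - 14)/(2*(n**2 + 5*n + 6)) and s_(1) = -7/6, so S(n) = n*(-10*n - 17)/(3*(n**2 + 5*n + 6)).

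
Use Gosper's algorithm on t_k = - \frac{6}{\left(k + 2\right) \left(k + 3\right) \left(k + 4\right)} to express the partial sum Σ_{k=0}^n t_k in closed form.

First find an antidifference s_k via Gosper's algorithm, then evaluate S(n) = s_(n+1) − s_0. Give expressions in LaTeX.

Compute t_(k+1)/t_k: get (k + 2)/(k + 5).
So A=k + 2 and B=k + 5, with C=1.
f must satisfy (k + 2)·f(k+1) − (k + 4)·f(k) = 1.
From deg A=1, deg B=1, deg C=0: d=2.
Coefficient equations give f(k) = k*(k + 5)/12.
R(k) = B(k−1)·f(k)/C(k) = k*(k + 4)*(k + 5)/12; s_k = R·t_k = k*(-k - 5)/(2*(k + 2)*(k + 3)).
Check: Δs_k = -6/(k**3 + 9*k**2 + 26*k + 24). ✓
Evaluate: s_(n+1) = (-n**2 - 7*n - 6)/(2*(n**2 + 7*n + 12)); subtract s_(0) = 0 ⇒ S(n) = (-n**2 - 7*n - 6)/(2*(n**2 + 7*n + 12)).

S(n) = \frac{- n^{2} - 7 n - 6}{2 \left(n^{2} + 7 n + 12\right)}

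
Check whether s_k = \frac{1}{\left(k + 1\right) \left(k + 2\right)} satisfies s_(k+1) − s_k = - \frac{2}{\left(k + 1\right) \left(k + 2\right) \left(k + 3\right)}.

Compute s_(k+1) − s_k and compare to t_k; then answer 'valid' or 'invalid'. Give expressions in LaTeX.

s_(k+1) = 1/((k + 2)*(k + 3))
s_(k+1) − s_k = -2/(k**3 + 6*k**2 + 11*k + 6)
(s_(k+1) − s_k) − t_k = 0

Valid: the claim telescopes to t_k.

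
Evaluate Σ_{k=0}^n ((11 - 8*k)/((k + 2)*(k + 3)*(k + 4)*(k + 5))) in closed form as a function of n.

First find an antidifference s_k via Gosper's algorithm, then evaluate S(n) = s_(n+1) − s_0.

S(n) = (n**3 + 12*n**2 + 143*n + 132)/(24*(n**3 + 12*n**2 + 47*n + 60))

Ratio r(k) = (k + 2)*(8*k - 3)/((k + 6)*(8*k - 11)).
Normal form (A,B,C) = (k + 2, k + 6, k - 11/8).
Solve (k + 2)·f(k+1) − (k + 5)·f(k) = k - 11/8.
From deg A=1, deg B=1, deg C=1: d=3.
Solve for f: f(k) = -k*(k**2 + 9*k + 122)/192 (degree 3 ≤ 3).
So s_k = (B(k−1)f/C)·t_k = (-k*(k + 5)*(k**2 + 9*k + 122)/(24*(8*k - 11)))·t_k = k*(k**2 + 9*k + 122)/(24*(k + 2)*(k + 3)*(k + 4)).
Verify: (11 - 8*k)/(k**4 + 14*k**3 + 71*k**2 + 154*k + 120) matches t_k.
Σ_(k=0)^n t_k = s_(n+1) − s_(0) = ((n**3 + 12*n**2 + 143*n + 132)/(24*(n**3 + 12*n**2 + 47*n + 60))) − (0), i.e. (n**3 + 12*n**2 + 143*n + 132)/(24*(n**3 + 12*n**2 + 47*n + 60)).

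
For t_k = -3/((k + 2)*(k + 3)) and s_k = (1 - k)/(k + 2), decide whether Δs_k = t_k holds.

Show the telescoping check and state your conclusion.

s_(k+1) = -k/(k + 3)
s_(k+1) − s_k = -3/(k**2 + 5*k + 6)
(s_(k+1) − s_k) − t_k = 0

Valid: the claim telescopes to t_k.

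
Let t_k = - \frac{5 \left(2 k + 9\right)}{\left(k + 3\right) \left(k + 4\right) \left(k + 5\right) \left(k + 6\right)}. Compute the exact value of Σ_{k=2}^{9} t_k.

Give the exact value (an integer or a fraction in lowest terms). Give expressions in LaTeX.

Σ = -32/273

Step 1: r(k) = (k + 3)*(2*k + 11)/((k + 7)*(2*k + 9)).
A = k + 3, B = k + 7, C = k + 9/2.
Set up (k + 3)·f(k+1) − (k + 6)·f(k) − (k + 9/2) = 0.
Bound: deg f ≤ 3.
Coefficient equations give f(k) = k*(k + 4)*(k + 8)/30.
R(k) = B(k−1)·f(k)/C(k) = k*(k + 4)*(k + 6)*(k + 8)/(15*(2*k + 9)); s_k = R·t_k = k*(-k - 8)/(3*(k**2 + 8*k + 15)).
Check: Δs_k = 5*(-2*k - 9)/(k**4 + 18*k**3 + 119*k**2 + 342*k + 360). ✓
Σ_(k=2)^(9) t_k = s_(10) − s_(2) = -4/13 − (-4/21) = -32/273.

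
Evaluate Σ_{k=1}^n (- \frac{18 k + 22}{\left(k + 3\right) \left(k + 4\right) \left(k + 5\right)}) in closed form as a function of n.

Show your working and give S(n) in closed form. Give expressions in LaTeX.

Step 1: r(k) = (k + 3)*(9*k + 20)/((k + 6)*(9*k + 11)).
Factor: A=k + 3; B=k + 6; C=k + 11/9.
f must satisfy (k + 3)·f(k+1) − (k + 5)·f(k) = k + 11/9.
From deg A=1, deg B=1, deg C=1: d=2.
A polynomial solution: f(k) = k*(19*k + 25)/108.
Certificate R = B(k−1)f/C = k*(k + 5)*(19*k + 25)/(12*(9*k + 11)) gives s_k = -k*(19*k + 25)/(6*(k + 3)*(k + 4)).
Δs = 2*(-9*k - 11)/(k**3 + 12*k**2 + 47*k + 60), as required.
Σ_(k=1)^n t_k = s_(n+1) − s_(1) = ((-19*n**2 - 63*n - 44)/(6*(n**2 + 9*n + 20))) − (-11/30), i.e. 2*n*(-7*n - 18)/(5*(n**2 + 9*n + 20)).

S(n) = \frac{2 n \left(- 7 n - 18\right)}{5 \left(n^{2} + 9 n + 20\right)}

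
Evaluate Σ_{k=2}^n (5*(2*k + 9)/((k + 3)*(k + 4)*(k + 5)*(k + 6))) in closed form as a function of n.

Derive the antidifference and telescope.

The ratio is (k + 3)*(2*k + 11)/((k + 7)*(2*k + 9)).
So A=k + 3 and B=k + 7, with C=k + 9/2.
Solve (k + 3)·f(k+1) − (k + 6)·f(k) = k + 9/2.
d = 3 from the (1,1,1) case.
Solving with deg f ≤ 3: f(k) = k*(k + 4)*(k + 8)/30.
Certificate R = B(k−1)f/C = k*(k + 4)*(k + 6)*(k + 8)/(15*(2*k + 9)) gives s_k = k*(k + 8)/(3*(k**2 + 8*k + 15)).
Verify: 5*(2*k + 9)/(k**4 + 18*k**3 + 119*k**2 + 342*k + 360) matches t_k.
s_(n+1) = (n**2 + 10*n + 9)/(3*(n**2 + 10*n + 24)) and s_(2) = 4/21, so S(n) = (n**2 + 10*n - 11)/(7*(n**2 + 10*n + 24)).

S(n) = (n**2 + 10*n - 11)/(7*(n**2 + 10*n + 24))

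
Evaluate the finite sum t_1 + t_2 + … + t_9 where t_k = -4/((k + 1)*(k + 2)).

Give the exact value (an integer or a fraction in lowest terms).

r(k) = (k + 1)/(k + 3) after simplifying.
Gosper form: A/B · C(k+1)/C(k) with A=k + 1, B=k + 3, C=1.
f must satisfy (k + 1)·f(k+1) − (k + 2)·f(k) = 1.
Degrees (1,1,0) ⇒ d ≤ 1.
Solve for f: f(k) = k (degree 1 ≤ 1).
Then R = B(k−1)f/C = k*(k + 2), so s_k = R(k)·t_k = -4*k/(k + 1).
s_(k+1) − s_k = -4/(k**2 + 3*k + 2) = t_k.
Telescoping: Σ = s_(10) − s_(1) = -40/11 − (-2) = -18/11.

Σ = -18/11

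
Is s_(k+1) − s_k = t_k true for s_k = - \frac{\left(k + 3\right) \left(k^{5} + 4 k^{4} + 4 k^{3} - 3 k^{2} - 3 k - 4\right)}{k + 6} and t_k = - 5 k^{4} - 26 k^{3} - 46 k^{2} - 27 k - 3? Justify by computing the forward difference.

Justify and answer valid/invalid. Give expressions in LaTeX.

s_(k+1) = (-k**6 - 13*k**5 - 66*k**4 - 163*k**3 - 196*k**2 - 95*k + 4)/(k + 7)
s_(k+1) − s_k = (-5*k**6 - 79*k**5 - 438*k**4 - 1123*k**3 - 1368*k**2 - 669*k - 60)/(k**2 + 13*k + 42)
(s_(k+1) − s_k) − t_k = 6*(2*k**5 + 26*k**4 + 99*k**3 + 153*k**2 + 84*k + 11)/(k**2 + 13*k + 42)

Invalid: residual \frac{6 \left(2 k^{5} + 26 k^{4} + 99 k^{3} + 153 k^{2} + 84 k + 11\right)}{k^{2} + 13 k + 42} ≠ 0.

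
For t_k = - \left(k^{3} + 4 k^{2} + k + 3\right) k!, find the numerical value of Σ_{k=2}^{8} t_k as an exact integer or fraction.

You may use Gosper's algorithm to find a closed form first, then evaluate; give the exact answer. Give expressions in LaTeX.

Σ = -34473592

r(k) = (k + 1)*(k + (k + 1)**3 + 4*(k + 1)**2 + 4)/(k**3 + 4*k**2 + k + 3) after simplifying.
A = k + 1, B = 1, C = k**3 + 4*k**2 + k + 3.
Key eq: (k + 1)·f(k+1) = (1)·f(k) + (k**3 + 4*k**2 + k + 3).
Degrees (1,0,3) ⇒ d ≤ 2.
Coefficient equations give f(k) = k**2 + 2*k - 4.
Certificate R = B(k−1)f/C = (k**2 + 2*k - 4)/(k**3 + 4*k**2 + k + 3) gives s_k = -(k**2 + 2*k - 4)*factorial(k).
Δs = -(k**3 + 4*k**2 + k + 3)*factorial(k), as required.
Σ_(k=2)^(8) t_k = s_(9) − s_(2) = -34473600 − (-8) = -34473592.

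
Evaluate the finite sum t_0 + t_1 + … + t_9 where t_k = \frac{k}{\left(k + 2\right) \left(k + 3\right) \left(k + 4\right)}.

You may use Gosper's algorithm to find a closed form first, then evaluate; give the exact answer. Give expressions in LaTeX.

Ratio r(k) = (k + 1)*(k + 2)/(k*(k + 5)).
Gosper form: A/B · C(k+1)/C(k) with A=k + 2, B=k + 5, C=k.
Solve (k + 2)·f(k+1) − (k + 4)·f(k) = k.
Bound: deg f ≤ 2.
Solving with deg f ≤ 2: f(k) = k*(k - 1)/6.
Certificate R = B(k−1)f/C = (k - 1)*(k + 4)/6 gives s_k = k*(k - 1)/(6*(k + 2)*(k + 3)).
Check: Δs_k = k/(k**3 + 9*k**2 + 26*k + 24). ✓
Telescoping: Σ = s_(10) − s_(0) = 5/52 − (0) = 5/52.

Σ = 5/52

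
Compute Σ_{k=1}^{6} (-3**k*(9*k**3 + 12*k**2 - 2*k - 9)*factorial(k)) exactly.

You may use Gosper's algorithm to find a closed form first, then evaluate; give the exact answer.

Σ = -1278607692

Ratio r(k) = 3*(9*k**4 + 48*k**3 + 88*k**2 + 59*k + 10)/(9*k**3 + 12*k**2 - 2*k - 9).
Normal form (A,B,C) = (3*k + 3, 1, k**3 + 4*k**2/3 - 2*k/9 - 1).
Need (3*k + 3)·f(k+1) − (1)·f(k) = k**3 + 4*k**2/3 - 2*k/9 - 1.
deg f ≤ 2 (via 1,0,3).
A polynomial solution: f(k) = (3*k**2 - 4*k - 3)/9.
So s_k = (B(k−1)f/C)·t_k = ((3*k**2 - 4*k - 3)/(9*k**3 + 12*k**2 - 2*k - 9))·t_k = 3**k*(-3*k**2 + 4*k + 3)*factorial(k).
s_(k+1) − s_k = -3**k*(9*k**3 + 12*k**2 - 2*k - 9)*factorial(k) = t_k.
Telescoping: Σ = s_(7) − s_(1) = -1278607680 − (12) = -1278607692.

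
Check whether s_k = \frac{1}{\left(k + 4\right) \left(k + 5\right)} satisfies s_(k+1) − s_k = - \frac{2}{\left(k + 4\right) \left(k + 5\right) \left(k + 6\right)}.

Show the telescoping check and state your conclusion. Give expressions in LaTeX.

Valid: the claim telescopes to t_k.

s_(k+1) = 1/((k + 5)*(k + 6))
s_(k+1) − s_k = -2/(k**3 + 15*k**2 + 74*k + 120)
(s_(k+1) − s_k) − t_k = 0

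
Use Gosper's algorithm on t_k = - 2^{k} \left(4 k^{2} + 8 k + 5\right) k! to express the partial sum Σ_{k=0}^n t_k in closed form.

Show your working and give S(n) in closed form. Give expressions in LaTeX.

Compute t_(k+1)/t_k: get 2*(4*k**3 + 20*k**2 + 33*k + 17)/(4*k**2 + 8*k + 5).
A = 2*k + 2, B = 1, C = k**2 + 2*k + 5/4.
Need (2*k + 2)·f(k+1) − (1)·f(k) = k**2 + 2*k + 5/4.
From deg A=1, deg B=0, deg C=2: d=1.
A polynomial solution: f(k) = (2*k + 1)/4.
So s_k = (B(k−1)f/C)·t_k = ((2*k + 1)/(4*k**2 + 8*k + 5))·t_k = -2**k*(2*k + 1)*factorial(k).
Verify: -2**k*(4*k**2 + 8*k + 5)*factorial(k) matches t_k.
Telescope: S(n) = s_(n+1) − s_(0) = -2**(n + 1)*(2*n + 3)*factorial(n + 1) − (-1) = -4*2**n*n**2*factorial(n) - 10*2**n*n*factorial(n) - 6*2**n*factorial(n) + 1.

S(n) = - 4 \cdot 2^{n} n^{2} n! - 10 \cdot 2^{n} n n! - 6 \cdot 2^{n} n! + 1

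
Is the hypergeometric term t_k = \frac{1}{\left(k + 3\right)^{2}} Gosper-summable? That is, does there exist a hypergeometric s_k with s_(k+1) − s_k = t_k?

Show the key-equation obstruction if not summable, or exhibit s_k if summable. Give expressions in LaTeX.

The ratio is (k + 3)**2/(k + 4)**2.
So A=k**2 + 6*k + 9 and B=k**2 + 8*k + 16, with C=1.
Set up (k**2 + 6*k + 9)·f(k+1) − (k**2 + 6*k + 9)·f(k) − (1) = 0.
Degrees (2,2,0) ⇒ d ≤ 0.
f = c0 ⇒ A·f(k+1) − B(k−1)·f(k) − C = -1. The system {-1 = 0} is inconsistent; no antidifference.

No — the linear system for f has no solution.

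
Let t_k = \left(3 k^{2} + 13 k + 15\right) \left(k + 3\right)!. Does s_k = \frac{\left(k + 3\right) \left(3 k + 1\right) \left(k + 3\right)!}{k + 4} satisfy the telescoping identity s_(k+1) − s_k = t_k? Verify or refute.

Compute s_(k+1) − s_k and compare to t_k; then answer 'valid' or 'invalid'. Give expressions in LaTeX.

Invalid: residual - \frac{\left(3 k^{3} + 25 k^{2} + 64 k + 59\right) \left(k + 3\right)!}{\left(k + 4\right) \left(k + 5\right)} ≠ 0.

s_(k+1) = (k + 4)*(3*k + 4)*factorial(k + 4)/(k + 5)
s_(k+1) − s_k = (3*k**4 + 37*k**3 + 167*k**2 + 331*k + 241)*factorial(k + 3)/((k + 4)*(k + 5))
(s_(k+1) − s_k) − t_k = -(3*k**3 + 25*k**2 + 64*k + 59)*factorial(k + 3)/((k + 4)*(k + 5))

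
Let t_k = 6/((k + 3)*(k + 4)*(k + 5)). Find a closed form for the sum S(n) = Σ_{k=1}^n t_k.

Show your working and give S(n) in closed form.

S(n) = 3*n*(n + 9)/(20*(n**2 + 9*n + 20))

r(k) = (k + 3)/(k + 6) after simplifying.
Gosper form: A/B · C(k+1)/C(k) with A=k + 3, B=k + 6, C=1.
Need (k + 3)·f(k+1) − (k + 5)·f(k) = 1.
Bound: deg f ≤ 2.
Solve for f: f(k) = k*(k + 7)/24 (degree 2 ≤ 2).
So s_k = (B(k−1)f/C)·t_k = (k*(k + 5)*(k + 7)/24)·t_k = k*(k + 7)/(4*(k + 3)*(k + 4)).
Verify: 6/(k**3 + 12*k**2 + 47*k + 60) matches t_k.
Evaluate: s_(n+1) = (n**2 + 9*n + 8)/(4*(n**2 + 9*n + 20)); subtract s_(1) = 1/10 ⇒ S(n) = 3*n*(n + 9)/(20*(n**2 + 9*n + 20)).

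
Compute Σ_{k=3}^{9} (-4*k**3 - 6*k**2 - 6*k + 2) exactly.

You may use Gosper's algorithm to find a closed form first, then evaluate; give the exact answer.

t_(k+1)/t_k = (2*k**3 + 9*k**2 + 15*k + 7)/(2*k**3 + 3*k**2 + 3*k - 1).
Take A(k)=1, B(k)=1, C(k)=k**3 + 3*k**2/2 + 3*k/2 - 1/2.
Need (1)·f(k+1) − (1)·f(k) = k**3 + 3*k**2/2 + 3*k/2 - 1/2.
d = 4 from the (0,0,3) case.
A polynomial solution: f(k) = k*(k**3 + k - 4)/4.
R(k) = B(k−1)·f(k)/C(k) = k*(k**3 + k - 4)/(2*(2*k**3 + 3*k**2 + 3*k - 1)); s_k = R·t_k = k*(-k**3 - k + 4).
Check: Δs_k = -4*k**3 - 6*k**2 - 6*k + 2. ✓
Σ_(k=3)^(9) t_k = s_(10) − s_(3) = -10060 − (-78) = -9982.

Σ = -9982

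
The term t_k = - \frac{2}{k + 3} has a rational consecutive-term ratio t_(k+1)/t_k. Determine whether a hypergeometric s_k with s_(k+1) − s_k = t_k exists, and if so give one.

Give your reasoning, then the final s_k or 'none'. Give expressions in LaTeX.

Compute t_(k+1)/t_k: get (k + 3)/(k + 4).
Take A(k)=k + 3, B(k)=k + 4, C(k)=1.
f must satisfy (k + 3)·f(k+1) − (k + 3)·f(k) = 1.
Bound: deg f ≤ 0.
Write f(k) = c0. Then LHS − RHS = -1, requiring -1 = 0: contradictory. No certificate.

none (Gosper's algorithm certifies no s_k)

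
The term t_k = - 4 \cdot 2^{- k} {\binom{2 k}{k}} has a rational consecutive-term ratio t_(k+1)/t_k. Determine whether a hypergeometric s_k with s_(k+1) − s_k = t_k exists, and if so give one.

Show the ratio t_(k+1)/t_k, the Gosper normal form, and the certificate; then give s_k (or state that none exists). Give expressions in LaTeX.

no hypergeometric antidifference exists

The ratio is (2*k + 1)/(k + 1).
Normal form (A,B,C) = (2*k + 1, k + 1, 1).
Need (2*k + 1)·f(k+1) − (k)·f(k) = 1.
deg f ≤ -1 (via 1,1,0).
Negative degree bound (-1): no f exists, t_k not Gosper-summable.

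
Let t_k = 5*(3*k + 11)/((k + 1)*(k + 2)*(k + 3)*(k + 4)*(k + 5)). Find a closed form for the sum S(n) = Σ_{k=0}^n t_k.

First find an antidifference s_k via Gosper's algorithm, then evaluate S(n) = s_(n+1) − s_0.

r(k) = (k + 1)*(3*k + 14)/((k + 6)*(3*k + 11)) after simplifying.
Take A(k)=k + 1, B(k)=k + 6, C(k)=k + 11/3.
Key eq: (k + 1)·f(k+1) = (k + 5)·f(k) + (k + 11/3).
deg f ≤ 4 (via 1,1,1).
A polynomial solution: f(k) = k*(k + 3)*(k**2 + 7*k + 14)/24.
Then R = B(k−1)f/C = k*(k + 3)*(k + 5)*(k**2 + 7*k + 14)/(8*(3*k + 11)), so s_k = R(k)·t_k = 5*k*(k**2 + 7*k + 14)/(8*(k**3 + 7*k**2 + 14*k + 8)).
Δs = 5*(3*k + 11)/(k**5 + 15*k**4 + 85*k**3 + 225*k**2 + 274*k + 120), as required.
Evaluate: s_(n+1) = 5*(n**3 + 10*n**2 + 31*n + 22)/(8*(n**3 + 10*n**2 + 31*n + 30)); subtract s_(0) = 0 ⇒ S(n) = 5*(n**3 + 10*n**2 + 31*n + 22)/(8*(n**3 + 10*n**2 + 31*n + 30)).

S(n) = 5*(n**3 + 10*n**2 + 31*n + 22)/(8*(n**3 + 10*n**2 + 31*n + 30))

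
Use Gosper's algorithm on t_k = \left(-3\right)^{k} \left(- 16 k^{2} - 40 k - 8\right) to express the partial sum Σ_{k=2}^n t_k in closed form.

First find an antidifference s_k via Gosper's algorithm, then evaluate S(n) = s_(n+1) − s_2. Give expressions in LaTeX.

S(n) = - 12 \left(-3\right)^{n} n^{2} - 36 \left(-3\right)^{n} n - 12 \left(-3\right)^{n} - 180

t_(k+1)/t_k = 3*(-2*k**2 - 9*k - 8)/(2*k**2 + 5*k + 1).
So A=-3 and B=1, with C=k**2 + 5*k/2 + 1/2.
f must satisfy (-3)·f(k+1) − (1)·f(k) = k**2 + 5*k/2 + 1/2.
deg f ≤ 2 (via 0,0,2).
Match coefficients ⇒ f(k) = -(k**2 + k - 1)/4.
Certificate R = B(k−1)f/C = -(k**2 + k - 1)/(2*(2*k**2 + 5*k + 1)) gives s_k = 4*(-3)**k*(k**2 + k - 1).
Verify: (-3)**k*(-16*k**2 - 40*k - 8) matches t_k.
Σ_(k=2)^n t_k = s_(n+1) − s_(2) = ((-3)**(n + 1)*(4*n**2 + 12*n + 4)) − (180), i.e. -12*(-3)**n*n**2 - 36*(-3)**n*n - 12*(-3)**n - 180.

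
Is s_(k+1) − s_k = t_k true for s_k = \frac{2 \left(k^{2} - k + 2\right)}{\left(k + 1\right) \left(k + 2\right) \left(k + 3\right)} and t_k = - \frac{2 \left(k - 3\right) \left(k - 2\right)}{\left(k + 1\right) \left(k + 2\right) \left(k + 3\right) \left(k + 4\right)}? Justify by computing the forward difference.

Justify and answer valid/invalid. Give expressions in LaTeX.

s_(k+1) = 2*(-k + (k + 1)**2 + 1)/((k + 2)*(k + 3)*(k + 4))
s_(k+1) − s_k = 2*(-k**2 + 5*k - 6)/(k**4 + 10*k**3 + 35*k**2 + 50*k + 24)
(s_(k+1) − s_k) − t_k = 0

valid (s_(k+1) − s_k reduces to t_k)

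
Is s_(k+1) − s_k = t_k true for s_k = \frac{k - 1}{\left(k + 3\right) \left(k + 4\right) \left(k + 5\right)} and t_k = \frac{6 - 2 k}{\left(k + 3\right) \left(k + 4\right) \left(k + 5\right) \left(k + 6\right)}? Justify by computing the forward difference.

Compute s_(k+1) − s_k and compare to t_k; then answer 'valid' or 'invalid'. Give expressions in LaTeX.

valid (s_(k+1) − s_k reduces to t_k)

s_(k+1) = k/((k + 4)*(k + 5)*(k + 6))
s_(k+1) − s_k = 2*(3 - k)/(k**4 + 18*k**3 + 119*k**2 + 342*k + 360)
(s_(k+1) − s_k) − t_k = 0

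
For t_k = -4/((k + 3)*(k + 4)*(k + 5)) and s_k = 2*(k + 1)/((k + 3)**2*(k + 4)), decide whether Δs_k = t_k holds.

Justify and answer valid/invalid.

Invalid: residual 4*(3*k + 11)/(k**5 + 19*k**4 + 143*k**3 + 533*k**2 + 984*k + 720) ≠ 0.

s_(k+1) = 2*(k + 2)/((k + 4)**2*(k + 5))
s_(k+1) − s_k = 4*(-k**2 - 4*k - 1)/(k**5 + 19*k**4 + 143*k**3 + 533*k**2 + 984*k + 720)
(s_(k+1) − s_k) − t_k = 4*(3*k + 11)/(k**5 + 19*k**4 + 143*k**3 + 533*k**2 + 984*k + 720)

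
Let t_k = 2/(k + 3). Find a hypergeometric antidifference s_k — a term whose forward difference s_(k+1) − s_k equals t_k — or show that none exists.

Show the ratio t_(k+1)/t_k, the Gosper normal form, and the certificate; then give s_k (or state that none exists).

none — t_k is not Gosper-summable

The ratio is (k + 3)/(k + 4).
Take A(k)=k + 3, B(k)=k + 4, C(k)=1.
Key eq: (k + 3)·f(k+1) = (k + 3)·f(k) + (1).
From deg A=1, deg B=1, deg C=0: d=0.
f = c0 ⇒ A·f(k+1) − B(k−1)·f(k) − C = -1. The system {-1 = 0} is inconsistent; no antidifference.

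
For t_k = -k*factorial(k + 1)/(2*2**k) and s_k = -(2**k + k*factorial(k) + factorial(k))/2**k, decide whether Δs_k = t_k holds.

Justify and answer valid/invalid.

s_(k+1) = -(2*2**k + k**2*factorial(k) + 3*k*factorial(k) + 2*factorial(k))/(2*2**k)
s_(k+1) − s_k = -k*factorial(k + 1)/(2*2**k)
(s_(k+1) − s_k) − t_k = 0

valid (s_(k+1) − s_k reduces to t_k)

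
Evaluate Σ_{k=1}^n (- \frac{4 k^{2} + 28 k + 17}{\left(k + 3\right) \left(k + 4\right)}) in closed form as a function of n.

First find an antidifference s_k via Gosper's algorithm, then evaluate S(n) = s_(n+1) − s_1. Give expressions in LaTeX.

S(n) = \frac{n \left(- 16 n - 33\right)}{4 \left(n + 4\right)}

Step 1: r(k) = (k + 3)*(28*k + 4*(k + 1)**2 + 45)/((k + 5)*(4*k**2 + 28*k + 17)).
A = k + 3, B = k + 5, C = k**2 + 7*k + 17/4.
Set up (k + 3)·f(k+1) − (k + 4)·f(k) − (k**2 + 7*k + 17/4) = 0.
Degrees (1,1,2) ⇒ d ≤ 2.
Solving with deg f ≤ 2: f(k) = k*(12*k + 5)/12.
Then R = B(k−1)f/C = k*(k + 4)*(12*k + 5)/(3*(4*k**2 + 28*k + 17)), so s_k = R(k)·t_k = k*(-12*k - 5)/(3*(k + 3)).
Check: Δs_k = (-4*k**2 - 28*k - 17)/(k**2 + 7*k + 12). ✓
Σ_(k=1)^n t_k = s_(n+1) − s_(1) = ((-12*n**2 - 29*n - 17)/(3*(n + 4))) − (-17/12), i.e. n*(-16*n - 33)/(4*(n + 4)).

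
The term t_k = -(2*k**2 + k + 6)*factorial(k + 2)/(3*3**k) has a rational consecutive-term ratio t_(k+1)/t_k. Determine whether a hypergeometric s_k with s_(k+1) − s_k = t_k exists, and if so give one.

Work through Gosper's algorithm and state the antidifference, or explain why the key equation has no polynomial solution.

s_k = -(2*k - 1)*factorial(k + 2)/3**k

t_(k+1)/t_k = (k + 3)*(k + 2*(k + 1)**2 + 7)/(3*(2*k**2 + k + 6)).
Gosper form: A/B · C(k+1)/C(k) with A=k/3 + 1, B=1, C=k**2 + k/2 + 3.
Key eq: (k/3 + 1)·f(k+1) = (1)·f(k) + (k**2 + k/2 + 3).
Bound: deg f ≤ 1.
A polynomial solution: f(k) = 3*(2*k - 1)/2.
So s_k = (B(k−1)f/C)·t_k = (3*(2*k - 1)/(2*k**2 + k + 6))·t_k = -(2*k - 1)*factorial(k + 2)/3**k.
Verify: -(2*k**2 + k + 6)*factorial(k + 2)/(3*3**k) matches t_k.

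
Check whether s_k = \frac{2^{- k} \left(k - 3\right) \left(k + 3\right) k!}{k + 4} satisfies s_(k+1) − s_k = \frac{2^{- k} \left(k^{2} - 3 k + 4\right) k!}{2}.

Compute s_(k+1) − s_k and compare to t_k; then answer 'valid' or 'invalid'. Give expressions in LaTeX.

s_(k+1) = (k - 2)*(k + 4)*factorial(k + 1)/(2*2**k*(k + 5))
s_(k+1) − s_k = (k**4 + 5*k**3 - 4*k**2 - 14*k + 58)*factorial(k)/(2*2**k*(k + 4)*(k + 5))
(s_(k+1) − s_k) − t_k = -(k**3 + k**2 - 10*k + 22)*factorial(k)/(2*2**k*(k + 4)*(k + 5))

Invalid: residual - \frac{2^{- k} \left(k^{3} + k^{2} - 10 k + 22\right) k!}{2 \left(k + 4\right) \left(k + 5\right)} ≠ 0.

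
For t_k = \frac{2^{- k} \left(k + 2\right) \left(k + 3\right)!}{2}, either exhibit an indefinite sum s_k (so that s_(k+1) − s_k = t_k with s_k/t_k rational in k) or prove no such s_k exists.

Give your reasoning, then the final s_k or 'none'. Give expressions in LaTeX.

Step 1: r(k) = (k + 3)*(k + 4)/(2*(k + 2)).
A = k/2 + 2, B = 1, C = k + 2.
Need (k/2 + 2)·f(k+1) − (1)·f(k) = k + 2.
Bound: deg f ≤ 0.
Solving with deg f ≤ 0: f(k) = 2.
R(k) = B(k−1)·f(k)/C(k) = 2/(k + 2); s_k = R·t_k = factorial(k + 3)/2**k.
Check: Δs_k = (k + 2)*factorial(k + 3)/(2*2**k). ✓

s_k = 2^{- k} \left(k + 3\right)!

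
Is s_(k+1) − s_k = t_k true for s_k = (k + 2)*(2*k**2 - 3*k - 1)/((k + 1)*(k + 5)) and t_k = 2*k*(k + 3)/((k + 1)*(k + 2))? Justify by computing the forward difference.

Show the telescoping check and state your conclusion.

s_(k+1) = (2*k**3 + 7*k**2 + k - 6)/(k**2 + 8*k + 12)
s_(k+1) − s_k = (2*k**4 + 28*k**3 + 81*k**2 + 69*k - 6)/(k**4 + 14*k**3 + 65*k**2 + 112*k + 60)
(s_(k+1) − s_k) − t_k = 3*(-15*k**2 - 37*k - 2)/(k**4 + 14*k**3 + 65*k**2 + 112*k + 60)

Invalid: residual 3*(-15*k**2 - 37*k - 2)/(k**4 + 14*k**3 + 65*k**2 + 112*k + 60) ≠ 0.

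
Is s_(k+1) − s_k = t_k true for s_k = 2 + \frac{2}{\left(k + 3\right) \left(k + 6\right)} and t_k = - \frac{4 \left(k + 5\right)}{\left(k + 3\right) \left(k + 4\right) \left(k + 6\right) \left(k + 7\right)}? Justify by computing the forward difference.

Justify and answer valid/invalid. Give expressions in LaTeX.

valid; difference matches t_k

s_(k+1) = 2 + 2/((k + 4)*(k + 7))
s_(k+1) − s_k = 4*(-k - 5)/(k**4 + 20*k**3 + 145*k**2 + 450*k + 504)
(s_(k+1) − s_k) − t_k = 0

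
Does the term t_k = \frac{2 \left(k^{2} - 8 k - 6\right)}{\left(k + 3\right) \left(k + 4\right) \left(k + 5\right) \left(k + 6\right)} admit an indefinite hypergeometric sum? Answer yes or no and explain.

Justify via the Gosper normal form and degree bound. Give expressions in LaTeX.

Yes. s_k = \frac{k \left(- k^{2} - 52 k - 27\right)}{20 \left(k + 3\right) \left(k + 4\right) \left(k + 5\right)}.

Step 1: r(k) = (k + 3)*(8*k - (k + 1)**2 + 14)/((k + 7)*(-k**2 + 8*k + 6)).
Normal form (A,B,C) = (k + 3, k + 7, k**2 - 8*k - 6).
Need (k + 3)·f(k+1) − (k + 6)·f(k) = k**2 - 8*k - 6.
From deg A=1, deg B=1, deg C=2: d=3.
Solve for f: f(k) = -k*(k**2 + 52*k + 27)/40 (degree 3 ≤ 3).
So s_k = (B(k−1)f/C)·t_k = (-k*(k + 6)*(k**2 + 52*k + 27)/(40*(k**2 - 8*k - 6)))·t_k = k*(-k**2 - 52*k - 27)/(20*(k + 3)*(k + 4)*(k + 5)).
s_(k+1) − s_k = 2*(k**2 - 8*k - 6)/(k**4 + 18*k**3 + 119*k**2 + 342*k + 360) = t_k.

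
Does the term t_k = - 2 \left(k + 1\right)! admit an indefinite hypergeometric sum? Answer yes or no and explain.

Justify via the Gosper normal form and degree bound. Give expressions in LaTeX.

Compute t_(k+1)/t_k: get k + 2.
Take A(k)=k + 2, B(k)=1, C(k)=1.
Key eq: (k + 2)·f(k+1) = (1)·f(k) + (1).
Bound: deg f ≤ -1.
d = -1 < 0 ⇒ no nonzero polynomial f; not summable.

No — key equation has no polynomial f.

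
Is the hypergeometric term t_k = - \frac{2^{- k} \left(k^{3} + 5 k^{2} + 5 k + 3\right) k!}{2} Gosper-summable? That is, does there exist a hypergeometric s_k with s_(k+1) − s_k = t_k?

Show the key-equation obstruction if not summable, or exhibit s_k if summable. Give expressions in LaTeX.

Yes. s_k = - 2^{- k} \left(k^{2} + 4 k + 2\right) k!.

Step 1: r(k) = (k**4 + 9*k**3 + 26*k**2 + 32*k + 14)/(2*(k**3 + 5*k**2 + 5*k + 3)).
Normal form (A,B,C) = (k/2 + 1/2, 1, k**3 + 5*k**2 + 5*k + 3).
Need (k/2 + 1/2)·f(k+1) − (1)·f(k) = k**3 + 5*k**2 + 5*k + 3.
d = 2 from the (1,0,3) case.
Match coefficients ⇒ f(k) = 2*(k**2 + 4*k + 2).
So s_k = (B(k−1)f/C)·t_k = (2*(k**2 + 4*k + 2)/(k**3 + 5*k**2 + 5*k + 3))·t_k = -(k**2 + 4*k + 2)*factorial(k)/2**k.
Check: Δs_k = -(k**3 + 5*k**2 + 5*k + 3)*factorial(k)/(2*2**k). ✓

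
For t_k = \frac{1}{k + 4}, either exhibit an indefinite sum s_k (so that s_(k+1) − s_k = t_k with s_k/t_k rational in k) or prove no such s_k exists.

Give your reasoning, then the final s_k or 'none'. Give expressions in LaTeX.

Step 1: r(k) = (k + 4)/(k + 5).
Factor: A=k + 4; B=k + 5; C=1.
f must satisfy (k + 4)·f(k+1) − (k + 4)·f(k) = 1.
deg f ≤ 0 (via 1,1,0).
f = c0 ⇒ A·f(k+1) − B(k−1)·f(k) − C = -1. The system {-1 = 0} is inconsistent; no antidifference.

no hypergeometric antidifference exists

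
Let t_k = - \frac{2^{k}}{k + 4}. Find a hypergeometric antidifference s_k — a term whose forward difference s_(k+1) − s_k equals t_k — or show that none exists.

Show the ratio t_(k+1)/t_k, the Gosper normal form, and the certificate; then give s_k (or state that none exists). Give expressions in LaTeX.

no hypergeometric antidifference exists

The ratio is 2*(k + 4)/(k + 5).
Gosper form: A/B · C(k+1)/C(k) with A=2*k + 8, B=k + 5, C=1.
Key eq: (2*k + 8)·f(k+1) = (k + 4)·f(k) + (1).
d = -1 from the (1,1,0) case.
deg f ≤ -1 is impossible — no certificate.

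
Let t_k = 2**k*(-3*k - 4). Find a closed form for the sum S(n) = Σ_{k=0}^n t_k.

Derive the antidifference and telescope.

t_(k+1)/t_k = 2*(3*k + 7)/(3*k + 4).
So A=2 and B=1, with C=k + 4/3.
Set up (2)·f(k+1) − (1)·f(k) − (k + 4/3) = 0.
Bound: deg f ≤ 1.
Solve for f: f(k) = (3*k - 2)/3 (degree 1 ≤ 1).
Then R = B(k−1)f/C = (3*k - 2)/(3*k + 4), so s_k = R(k)·t_k = 2**k*(2 - 3*k).
Verify: 2**k*(-3*k - 4) matches t_k.
Σ_(k=0)^n t_k = s_(n+1) − s_(0) = (2**(n + 1)*(-3*n - 1)) − (2), i.e. -6*2**n*n - 2*2**n - 2.

S(n) = -6*2**n*n - 2*2**n - 2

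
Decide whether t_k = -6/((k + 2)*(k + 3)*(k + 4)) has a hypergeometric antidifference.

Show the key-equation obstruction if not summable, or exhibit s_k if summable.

Ratio r(k) = (k + 2)/(k + 5).
So A=k + 2 and B=k + 5, with C=1.
Key eq: (k + 2)·f(k+1) = (k + 4)·f(k) + (1).
Bound: deg f ≤ 2.
Coefficient equations give f(k) = k*(k + 5)/12.
So s_k = (B(k−1)f/C)·t_k = (k*(k + 4)*(k + 5)/12)·t_k = k*(-k - 5)/(2*(k + 2)*(k + 3)).
Check: Δs_k = -6/(k**3 + 9*k**2 + 26*k + 24). ✓

Yes. s_k = k*(-k - 5)/(2*(k + 2)*(k + 3)).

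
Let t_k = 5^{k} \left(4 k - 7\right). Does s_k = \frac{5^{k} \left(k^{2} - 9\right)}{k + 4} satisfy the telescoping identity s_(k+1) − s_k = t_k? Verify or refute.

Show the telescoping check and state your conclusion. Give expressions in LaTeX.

Invalid: residual \frac{5^{k} \left(- 4 k^{2} - 8 k + 25\right)}{k^{2} + 9 k + 20} ≠ 0.

s_(k+1) = 5**(k + 1)*((k + 1)**2 - 9)/(k + 5)
s_(k+1) − s_k = 5**k*(4*k**3 + 25*k**2 + 9*k - 115)/(k**2 + 9*k + 20)
(s_(k+1) − s_k) − t_k = 5**k*(-4*k**2 - 8*k + 25)/(k**2 + 9*k + 20)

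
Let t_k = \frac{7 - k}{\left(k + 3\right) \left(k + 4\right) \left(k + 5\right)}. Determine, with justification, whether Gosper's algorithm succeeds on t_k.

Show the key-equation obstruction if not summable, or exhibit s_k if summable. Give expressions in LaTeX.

t_(k+1)/t_k = (k - 6)*(k + 3)/((k - 7)*(k + 6)).
Gosper form: A/B · C(k+1)/C(k) with A=k + 3, B=k + 6, C=k - 7.
Need (k + 3)·f(k+1) − (k + 5)·f(k) = k - 7.
Bound: deg f ≤ 2.
Coefficient equations give f(k) = -k*(k + 13)/6.
So s_k = (B(k−1)f/C)·t_k = (-k*(k + 5)*(k + 13)/(6*(k - 7)))·t_k = k*(k + 13)/(6*(k + 3)*(k + 4)).
Verify: (7 - k)/(k**3 + 12*k**2 + 47*k + 60) matches t_k.

Yes. s_k = \frac{k \left(k + 13\right)}{6 \left(k + 3\right) \left(k + 4\right)}.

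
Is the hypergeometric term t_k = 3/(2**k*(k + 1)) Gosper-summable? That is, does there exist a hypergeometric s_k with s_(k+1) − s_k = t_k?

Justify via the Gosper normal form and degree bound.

Compute t_(k+1)/t_k: get (k + 1)/(2*(k + 2)).
A = k/2 + 1/2, B = k + 2, C = 1.
Set up (k/2 + 1/2)·f(k+1) − (k + 1)·f(k) − (1) = 0.
From deg A=1, deg B=1, deg C=0: d=-1.
d = -1 < 0 ⇒ no nonzero polynomial f; not summable.

No. Not Gosper-summable.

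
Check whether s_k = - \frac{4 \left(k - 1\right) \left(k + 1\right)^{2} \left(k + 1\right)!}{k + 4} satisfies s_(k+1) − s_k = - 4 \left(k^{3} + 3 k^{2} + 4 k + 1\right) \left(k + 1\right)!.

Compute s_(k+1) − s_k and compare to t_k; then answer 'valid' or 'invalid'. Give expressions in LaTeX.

Invalid: residual \frac{12 \left(k^{4} + 7 k^{3} + 15 k^{2} + 17 k + 5\right) \left(k + 1\right)!}{\left(k + 4\right) \left(k + 5\right)} ≠ 0.

s_(k+1) = -4*k*(k + 2)**2*factorial(k + 2)/(k + 5)
s_(k+1) − s_k = -4*(k**2 + 3*k + 5)*(k**3 + 6*k**2 + 7*k + 1)*factorial(k + 1)/((k + 4)*(k + 5))
(s_(k+1) − s_k) − t_k = 12*(k**4 + 7*k**3 + 15*k**2 + 17*k + 5)*factorial(k + 1)/((k + 4)*(k + 5))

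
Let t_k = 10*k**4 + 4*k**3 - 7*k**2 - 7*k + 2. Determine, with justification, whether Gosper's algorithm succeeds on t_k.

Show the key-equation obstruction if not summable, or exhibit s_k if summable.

Yes. s_k = k*(2*k**4 - 4*k**3 - k**2 + k + 4).

t_(k+1)/t_k = (10*k**4 + 44*k**3 + 65*k**2 + 31*k + 2)/(10*k**4 + 4*k**3 - 7*k**2 - 7*k + 2).
Factor: A=1; B=1; C=k**4 + 2*k**3/5 - 7*k**2/10 - 7*k/10 + 1/5.
Set up (1)·f(k+1) − (1)·f(k) − (k**4 + 2*k**3/5 - 7*k**2/10 - 7*k/10 + 1/5) = 0.
From deg A=0, deg B=0, deg C=4: d=5.
Coefficient equations give f(k) = k*(2*k**4 - 4*k**3 - k**2 + k + 4)/10.
R(k) = B(k−1)·f(k)/C(k) = k*(2*k**4 - 4*k**3 - k**2 + k + 4)/(10*k**4 + 4*k**3 - 7*k**2 - 7*k + 2); s_k = R·t_k = k*(2*k**4 - 4*k**3 - k**2 + k + 4).
Verify: 10*k**4 + 4*k**3 - 7*k**2 - 7*k + 2 matches t_k.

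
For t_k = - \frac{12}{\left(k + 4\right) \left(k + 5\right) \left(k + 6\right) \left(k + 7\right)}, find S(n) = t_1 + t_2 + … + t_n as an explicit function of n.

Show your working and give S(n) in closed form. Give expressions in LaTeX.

S(n) = \frac{2 n \left(- n^{2} - 18 n - 107\right)}{105 \left(n^{3} + 18 n^{2} + 107 n + 210\right)}

t_(k+1)/t_k = (k + 4)/(k + 8).
Gosper form: A/B · C(k+1)/C(k) with A=k + 4, B=k + 8, C=1.
Set up (k + 4)·f(k+1) − (k + 7)·f(k) − (1) = 0.
From deg A=1, deg B=1, deg C=0: d=3.
Match coefficients ⇒ f(k) = k*(k**2 + 15*k + 74)/360.
R(k) = B(k−1)·f(k)/C(k) = k*(k + 7)*(k**2 + 15*k + 74)/360; s_k = R·t_k = k*(-k**2 - 15*k - 74)/(30*(k + 4)*(k + 5)*(k + 6)).
s_(k+1) − s_k = -12/(k**4 + 22*k**3 + 179*k**2 + 638*k + 840) = t_k.
Telescope: S(n) = s_(n+1) − s_(1) = (-n**3 - 18*n**2 - 107*n - 90)/(30*(n**3 + 18*n**2 + 107*n + 210)) − (-1/70) = 2*n*(-n**2 - 18*n - 107)/(105*(n**3 + 18*n**2 + 107*n + 210)).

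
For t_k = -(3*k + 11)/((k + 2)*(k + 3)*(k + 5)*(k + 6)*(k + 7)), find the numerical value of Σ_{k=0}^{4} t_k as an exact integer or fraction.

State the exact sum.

The ratio is (k + 2)*(k + 5)*(3*k + 14)/((k + 4)*(k + 8)*(3*k + 11)).
A = k + 2, B = k + 8, C = k**2 + 23*k/3 + 44/3.
Key eq: (k + 2)·f(k+1) = (k + 7)·f(k) + (k**2 + 23*k/3 + 44/3).
deg f ≤ 5 (via 1,1,2).
Solving with deg f ≤ 5: f(k) = k*(k + 3)*(k + 4)*(k**2 + 13*k + 52)/180.
Then R = B(k−1)f/C = k*(k + 3)*(k + 7)*(k**2 + 13*k + 52)/(60*(3*k + 11)), so s_k = R(k)·t_k = k*(-k**2 - 13*k - 52)/(60*(k**3 + 13*k**2 + 52*k + 60)).
Check: Δs_k = (-3*k - 11)/(k**5 + 23*k**4 + 203*k**3 + 853*k**2 + 1692*k + 1260). ✓
Σ_(k=0)^(4) t_k = s_(5) − s_(0) = -71/4620 − (0) = -71/4620.

Σ = -71/4620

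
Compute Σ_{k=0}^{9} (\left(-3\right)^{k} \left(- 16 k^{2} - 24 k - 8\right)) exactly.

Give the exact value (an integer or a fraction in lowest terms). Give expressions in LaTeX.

Σ = 23560552

Step 1: r(k) = 3*(-2*k**2 - 7*k - 6)/(2*k**2 + 3*k + 1).
Take A(k)=-3, B(k)=1, C(k)=k**2 + 3*k/2 + 1/2.
Key eq: (-3)·f(k+1) = (1)·f(k) + (k**2 + 3*k/2 + 1/2).
Bound: deg f ≤ 2.
Match coefficients ⇒ f(k) = -(2*k - 1)*(2*k + 1)/16.
Certificate R = B(k−1)f/C = -(2*k - 1)/(8*(k + 1)) gives s_k = (-3)**k*(4*k**2 - 1).
Verify: 4*(-3)**k*(-k**2 - 3*(k + 1)**2 + 1) matches t_k.
Telescoping: Σ = s_(10) − s_(0) = 23560551 − (-1) = 23560552.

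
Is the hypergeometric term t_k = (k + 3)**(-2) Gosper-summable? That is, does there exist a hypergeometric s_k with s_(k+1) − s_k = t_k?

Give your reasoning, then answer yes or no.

t_(k+1)/t_k = (k + 3)**2/(k + 4)**2.
Gosper form: A/B · C(k+1)/C(k) with A=k**2 + 6*k + 9, B=k**2 + 8*k + 16, C=1.
Need (k**2 + 6*k + 9)·f(k+1) − (k**2 + 6*k + 9)·f(k) = 1.
Bound: deg f ≤ 0.
Write f(k) = c0. Then LHS − RHS = -1, requiring -1 = 0: contradictory. No certificate.

No; the coefficient equations for f are inconsistent.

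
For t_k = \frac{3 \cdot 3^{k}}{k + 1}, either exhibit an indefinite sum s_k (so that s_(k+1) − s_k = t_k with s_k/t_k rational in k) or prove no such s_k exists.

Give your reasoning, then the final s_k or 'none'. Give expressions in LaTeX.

none (Gosper's algorithm certifies no s_k)

t_(k+1)/t_k = 3*(k + 1)/(k + 2).
Take A(k)=3*k + 3, B(k)=k + 2, C(k)=1.
Need (3*k + 3)·f(k+1) − (k + 1)·f(k) = 1.
Degrees (1,1,0) ⇒ d ≤ -1.
Bound -1 < 0, so the key equation has no polynomial solution.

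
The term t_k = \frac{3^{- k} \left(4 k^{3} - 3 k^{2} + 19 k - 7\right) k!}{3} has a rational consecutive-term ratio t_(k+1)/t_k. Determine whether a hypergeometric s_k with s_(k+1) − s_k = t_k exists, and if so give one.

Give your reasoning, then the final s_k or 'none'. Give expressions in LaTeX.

Compute t_(k+1)/t_k: get (4*k**4 + 13*k**3 + 34*k**2 + 38*k + 13)/(3*(4*k**3 - 3*k**2 + 19*k - 7)).
Factor: A=k/3 + 1/3; B=1; C=k**3 - 3*k**2/4 + 19*k/4 - 7/4.
Set up (k/3 + 1/3)·f(k+1) − (1)·f(k) − (k**3 - 3*k**2/4 + 19*k/4 - 7/4) = 0.
Bound: deg f ≤ 2.
Solving with deg f ≤ 2: f(k) = 3*(4*k**2 - 3*k + 4)/4.
Get s_k = R·t_k = (4*k**2 - 3*k + 4)*factorial(k)/3**k with R(k) = B(k−1)f(k)/C(k) = 3*(4*k**2 - 3*k + 4)/(4*k**3 - 3*k**2 + 19*k - 7).
Verify: (4*k**3 - 3*k**2 + 19*k - 7)*factorial(k)/(3*3**k) matches t_k.

s_k = 3^{- k} \left(4 k^{2} - 3 k + 4\right) k!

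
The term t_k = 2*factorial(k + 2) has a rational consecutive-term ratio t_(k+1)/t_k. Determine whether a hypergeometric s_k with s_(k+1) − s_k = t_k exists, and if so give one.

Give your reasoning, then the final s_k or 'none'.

t_(k+1)/t_k = k + 3.
Gosper form: A/B · C(k+1)/C(k) with A=k + 3, B=1, C=1.
Solve (k + 3)·f(k+1) − (1)·f(k) = 1.
d = -1 from the (1,0,0) case.
deg f ≤ -1 is impossible — no certificate.

not Gosper-summable; s_k does not exist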